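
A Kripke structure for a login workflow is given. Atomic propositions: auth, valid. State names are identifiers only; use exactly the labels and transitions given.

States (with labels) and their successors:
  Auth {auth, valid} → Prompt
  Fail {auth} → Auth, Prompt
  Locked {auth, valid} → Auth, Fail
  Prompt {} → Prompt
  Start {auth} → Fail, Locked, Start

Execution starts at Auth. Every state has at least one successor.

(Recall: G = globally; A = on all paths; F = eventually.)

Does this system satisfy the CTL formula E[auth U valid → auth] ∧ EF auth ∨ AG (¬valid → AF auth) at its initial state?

Satisfied

States satisfying auth: {Auth, Fail, Locked, Start}.
States satisfying valid → auth: {Auth, Fail, Locked, Prompt, Start}.
States satisfying E[auth U valid → auth]: {Auth, Fail, Locked, Prompt, Start}.
States satisfying EF auth: {Auth, Fail, Locked, Start}.
States satisfying E[auth U valid → auth] ∧ EF auth: {Auth, Fail, Locked, Start}.
States satisfying ¬valid → AF auth: {Auth, Fail, Locked, Start}.
States satisfying AG (¬valid → AF auth): ∅.
States satisfying E[auth U valid → auth] ∧ EF auth ∨ AG (¬valid → AF auth): {Auth, Fail, Locked, Start}.
Auth ∈ Sat(E[auth U valid → auth] ∧ EF auth ∨ AG (¬valid → AF auth)).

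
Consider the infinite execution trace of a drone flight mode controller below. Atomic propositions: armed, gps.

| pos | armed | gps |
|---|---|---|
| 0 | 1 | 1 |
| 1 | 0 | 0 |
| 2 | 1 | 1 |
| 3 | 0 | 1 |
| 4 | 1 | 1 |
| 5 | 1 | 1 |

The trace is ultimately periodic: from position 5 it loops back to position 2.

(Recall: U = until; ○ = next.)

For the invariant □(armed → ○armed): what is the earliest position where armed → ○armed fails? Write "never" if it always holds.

0

At position 0 the labels are {armed, gps} and the next position 1 has {}, so armed → ○armed is false there. This is the first violation.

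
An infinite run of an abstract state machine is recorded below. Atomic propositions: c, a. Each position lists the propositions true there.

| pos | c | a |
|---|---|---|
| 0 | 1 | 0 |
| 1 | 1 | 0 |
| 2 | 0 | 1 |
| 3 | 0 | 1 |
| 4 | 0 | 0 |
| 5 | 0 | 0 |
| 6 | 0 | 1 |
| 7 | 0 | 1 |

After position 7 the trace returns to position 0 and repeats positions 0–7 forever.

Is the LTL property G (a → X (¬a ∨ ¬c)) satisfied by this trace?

Yes

a → X (¬a ∨ ¬c) holds at every position 0..7, and those are all positions ever visited, so G (a → X (¬a ∨ ¬c)) holds.
Positions where a holds: 2, 3, 6, 7.
Check X (¬a ∨ ¬c) at each: 2→ok, 3→ok, 6→ok, 7→ok.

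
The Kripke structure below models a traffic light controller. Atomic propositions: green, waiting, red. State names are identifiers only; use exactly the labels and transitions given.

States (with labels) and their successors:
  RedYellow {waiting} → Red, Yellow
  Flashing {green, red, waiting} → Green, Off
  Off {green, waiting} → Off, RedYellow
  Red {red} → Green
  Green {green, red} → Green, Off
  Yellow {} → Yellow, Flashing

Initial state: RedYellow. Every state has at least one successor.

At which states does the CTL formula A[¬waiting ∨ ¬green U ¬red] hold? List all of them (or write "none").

States satisfying ¬waiting ∨ ¬green: {RedYellow, Red, Green, Yellow}.
States satisfying ¬red: {RedYellow, Off, Yellow}.
States satisfying A[¬waiting ∨ ¬green U ¬red]: {RedYellow, Off, Yellow}.

{RedYellow, Off, Yellow}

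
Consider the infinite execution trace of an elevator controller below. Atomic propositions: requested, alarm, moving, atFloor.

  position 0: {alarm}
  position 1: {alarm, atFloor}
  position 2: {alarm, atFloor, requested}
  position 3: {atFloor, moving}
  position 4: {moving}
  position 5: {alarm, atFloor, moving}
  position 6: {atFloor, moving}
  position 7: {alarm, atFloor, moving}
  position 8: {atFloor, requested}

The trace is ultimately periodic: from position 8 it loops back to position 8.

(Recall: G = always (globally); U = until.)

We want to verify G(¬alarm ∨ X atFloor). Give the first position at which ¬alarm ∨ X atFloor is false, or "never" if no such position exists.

never

¬alarm ∨ X atFloor holds at every position 0..8, and those are all the positions the trace ever visits, so the invariant G(¬alarm ∨ X atFloor) is never violated.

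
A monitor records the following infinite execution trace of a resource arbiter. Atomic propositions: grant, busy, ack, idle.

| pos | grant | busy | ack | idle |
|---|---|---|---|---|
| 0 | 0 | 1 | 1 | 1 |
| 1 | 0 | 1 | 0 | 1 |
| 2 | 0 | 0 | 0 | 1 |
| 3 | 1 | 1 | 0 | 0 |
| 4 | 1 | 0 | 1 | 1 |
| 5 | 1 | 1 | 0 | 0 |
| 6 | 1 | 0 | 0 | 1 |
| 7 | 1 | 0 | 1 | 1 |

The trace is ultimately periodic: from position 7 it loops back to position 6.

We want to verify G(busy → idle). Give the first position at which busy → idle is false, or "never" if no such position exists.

Check busy → idle at each position in order: 0 ✓, 1 ✓, 2 ✓.
At position 3 the labels are {busy, grant}, so busy → idle is false there. This is the first violation.

3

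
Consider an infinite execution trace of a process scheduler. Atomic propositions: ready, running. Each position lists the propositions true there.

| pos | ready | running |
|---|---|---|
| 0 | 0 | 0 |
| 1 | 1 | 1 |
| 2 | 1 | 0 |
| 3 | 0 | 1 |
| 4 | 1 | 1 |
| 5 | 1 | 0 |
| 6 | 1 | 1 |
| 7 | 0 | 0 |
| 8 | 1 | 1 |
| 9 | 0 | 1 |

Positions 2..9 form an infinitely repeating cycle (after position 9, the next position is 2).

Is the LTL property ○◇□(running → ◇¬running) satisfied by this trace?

The position after 0 is 1; ◇□(running → ◇¬running) is true there.

Yes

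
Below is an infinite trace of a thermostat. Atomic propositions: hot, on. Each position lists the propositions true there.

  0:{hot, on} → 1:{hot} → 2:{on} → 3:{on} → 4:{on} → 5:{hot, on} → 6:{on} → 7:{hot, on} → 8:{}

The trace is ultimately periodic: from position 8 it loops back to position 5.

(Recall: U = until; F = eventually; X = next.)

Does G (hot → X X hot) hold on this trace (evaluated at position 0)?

No

hot → X X hot must hold at every position from 0 onward. It fails at position 0, so G (hot → X X hot) is false.
Positions where hot holds: 0, 1, 5, 7.
Check X X hot at each: 0→fails, 1→fails, 5→ok, 7→ok.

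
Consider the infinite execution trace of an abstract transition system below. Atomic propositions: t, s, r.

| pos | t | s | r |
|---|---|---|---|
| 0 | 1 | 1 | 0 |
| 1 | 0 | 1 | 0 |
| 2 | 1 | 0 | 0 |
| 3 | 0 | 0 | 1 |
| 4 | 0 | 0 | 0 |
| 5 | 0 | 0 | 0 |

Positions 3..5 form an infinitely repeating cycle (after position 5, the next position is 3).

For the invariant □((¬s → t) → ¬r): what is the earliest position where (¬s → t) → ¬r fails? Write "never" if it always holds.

never

(¬s → t) → ¬r holds at every position 0..5, and those are all the positions the trace ever visits, so the invariant □((¬s → t) → ¬r) is never violated.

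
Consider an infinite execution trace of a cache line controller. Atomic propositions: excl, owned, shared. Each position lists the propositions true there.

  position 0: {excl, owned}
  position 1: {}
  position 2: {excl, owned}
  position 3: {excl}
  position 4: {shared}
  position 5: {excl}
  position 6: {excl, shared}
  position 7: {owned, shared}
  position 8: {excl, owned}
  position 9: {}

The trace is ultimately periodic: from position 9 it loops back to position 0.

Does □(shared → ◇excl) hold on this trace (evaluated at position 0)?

Yes

shared → ◇excl holds at every position 0..9, and those are all positions ever visited, so □(shared → ◇excl) holds.
Positions where shared holds: 4, 6, 7.
Check ◇excl at each: 4→ok, 6→ok, 7→ok.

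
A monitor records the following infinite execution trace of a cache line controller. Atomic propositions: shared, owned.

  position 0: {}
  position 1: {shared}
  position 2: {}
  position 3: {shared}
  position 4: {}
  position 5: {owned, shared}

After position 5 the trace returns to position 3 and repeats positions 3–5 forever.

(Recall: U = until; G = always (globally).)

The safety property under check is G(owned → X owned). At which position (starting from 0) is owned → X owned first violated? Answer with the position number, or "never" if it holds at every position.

5

Check owned → X owned at each position in order: 0 ✓, 1 ✓, 2 ✓, 3 ✓, 4 ✓.
At position 5 the labels are {owned, shared} and the next position 3 has {shared}, so owned → X owned is false there. This is the first violation.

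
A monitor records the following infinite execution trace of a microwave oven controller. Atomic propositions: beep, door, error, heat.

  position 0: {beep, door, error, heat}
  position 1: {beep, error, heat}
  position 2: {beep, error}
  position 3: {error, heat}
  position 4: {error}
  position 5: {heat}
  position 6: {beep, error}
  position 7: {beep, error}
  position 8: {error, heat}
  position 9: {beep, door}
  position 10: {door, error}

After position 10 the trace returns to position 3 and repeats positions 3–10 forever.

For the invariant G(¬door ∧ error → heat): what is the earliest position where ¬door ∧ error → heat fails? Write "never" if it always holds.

2

Check ¬door ∧ error → heat at each position in order: 0 ✓, 1 ✓.
At position 2 the labels are {beep, error}, so ¬door ∧ error → heat is false there. This is the first violation.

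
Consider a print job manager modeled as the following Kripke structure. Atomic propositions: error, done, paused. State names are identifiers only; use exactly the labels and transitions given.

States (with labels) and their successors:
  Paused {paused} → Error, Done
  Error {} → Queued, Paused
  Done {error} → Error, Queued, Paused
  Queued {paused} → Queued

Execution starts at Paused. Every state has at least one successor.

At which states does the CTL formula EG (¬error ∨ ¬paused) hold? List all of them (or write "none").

States satisfying ¬error ∨ ¬paused: {Paused, Error, Done, Queued}.
States satisfying EG (¬error ∨ ¬paused): {Paused, Error, Done, Queued}.

{Paused, Error, Done, Queued}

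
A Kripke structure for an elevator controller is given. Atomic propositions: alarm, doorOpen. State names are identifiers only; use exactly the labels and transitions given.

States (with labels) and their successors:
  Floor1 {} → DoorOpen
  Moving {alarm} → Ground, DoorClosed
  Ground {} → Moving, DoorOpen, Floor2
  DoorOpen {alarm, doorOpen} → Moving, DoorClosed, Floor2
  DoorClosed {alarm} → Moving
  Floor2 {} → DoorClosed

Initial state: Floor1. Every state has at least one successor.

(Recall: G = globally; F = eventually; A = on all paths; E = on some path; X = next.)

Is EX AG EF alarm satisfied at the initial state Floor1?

Satisfied

States satisfying AG EF alarm: {Floor1, Moving, Ground, DoorOpen, DoorClosed, Floor2}.
States satisfying EX AG EF alarm: {Floor1, Moving, Ground, DoorOpen, DoorClosed, Floor2}.
Floor1 ∈ Sat(EX AG EF alarm).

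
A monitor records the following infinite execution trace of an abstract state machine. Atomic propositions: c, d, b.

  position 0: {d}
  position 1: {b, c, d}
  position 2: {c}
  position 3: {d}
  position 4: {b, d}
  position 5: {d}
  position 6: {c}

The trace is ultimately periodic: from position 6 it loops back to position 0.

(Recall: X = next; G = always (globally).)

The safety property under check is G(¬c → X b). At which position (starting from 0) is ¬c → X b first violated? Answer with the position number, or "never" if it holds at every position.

Check ¬c → X b at each position in order: 0 ✓, 1 ✓, 2 ✓, 3 ✓.
At position 4 the labels are {b, d} and the next position 5 has {d}, so ¬c → X b is false there. This is the first violation.

4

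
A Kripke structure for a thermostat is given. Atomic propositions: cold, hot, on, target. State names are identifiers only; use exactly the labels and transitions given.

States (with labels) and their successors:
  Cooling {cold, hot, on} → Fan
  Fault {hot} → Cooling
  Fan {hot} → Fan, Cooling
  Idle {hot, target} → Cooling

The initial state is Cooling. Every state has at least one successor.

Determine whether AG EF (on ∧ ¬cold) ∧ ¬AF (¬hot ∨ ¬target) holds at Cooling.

States satisfying EF (on ∧ ¬cold): ∅.
States satisfying AG EF (on ∧ ¬cold): ∅.
States satisfying ¬hot ∨ ¬target: {Cooling, Fault, Fan}.
States satisfying AF (¬hot ∨ ¬target): {Cooling, Fault, Fan, Idle}.
States satisfying ¬AF (¬hot ∨ ¬target): ∅.
States satisfying AG EF (on ∧ ¬cold) ∧ ¬AF (¬hot ∨ ¬target): ∅.
Cooling ∉ Sat(AG EF (on ∧ ¬cold) ∧ ¬AF (¬hot ∨ ¬target)).

Violated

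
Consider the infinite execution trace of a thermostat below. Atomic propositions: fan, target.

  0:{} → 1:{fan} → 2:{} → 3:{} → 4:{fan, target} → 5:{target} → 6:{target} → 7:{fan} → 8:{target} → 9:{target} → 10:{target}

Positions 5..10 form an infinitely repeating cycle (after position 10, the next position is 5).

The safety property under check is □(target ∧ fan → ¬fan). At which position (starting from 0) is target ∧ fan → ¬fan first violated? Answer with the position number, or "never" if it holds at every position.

Check target ∧ fan → ¬fan at each position in order: 0 ✓, 1 ✓, 2 ✓, 3 ✓.
At position 4 the labels are {fan, target}, so target ∧ fan → ¬fan is false there. This is the first violation.

4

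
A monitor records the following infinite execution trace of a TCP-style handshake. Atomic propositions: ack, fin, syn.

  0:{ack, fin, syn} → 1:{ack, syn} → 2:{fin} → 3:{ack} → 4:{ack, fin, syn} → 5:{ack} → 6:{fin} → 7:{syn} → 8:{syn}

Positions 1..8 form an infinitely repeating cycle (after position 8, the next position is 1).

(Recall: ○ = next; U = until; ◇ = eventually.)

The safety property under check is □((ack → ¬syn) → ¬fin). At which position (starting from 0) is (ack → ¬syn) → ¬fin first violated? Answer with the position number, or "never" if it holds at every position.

Check (ack → ¬syn) → ¬fin at each position in order: 0 ✓, 1 ✓.
At position 2 the labels are {fin}, so (ack → ¬syn) → ¬fin is false there. This is the first violation.

2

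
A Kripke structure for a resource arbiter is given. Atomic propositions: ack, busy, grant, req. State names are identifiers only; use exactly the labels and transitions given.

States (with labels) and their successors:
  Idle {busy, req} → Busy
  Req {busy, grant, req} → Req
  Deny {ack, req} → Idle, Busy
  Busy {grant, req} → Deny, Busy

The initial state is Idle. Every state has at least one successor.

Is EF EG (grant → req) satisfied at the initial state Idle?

Satisfied

States satisfying EG (grant → req): {Idle, Req, Deny, Busy}.
States satisfying EF EG (grant → req): {Idle, Req, Deny, Busy}.
Some path from Idle reaches a state where EG (grant → req) holds.
Idle ∈ Sat(EF EG (grant → req)).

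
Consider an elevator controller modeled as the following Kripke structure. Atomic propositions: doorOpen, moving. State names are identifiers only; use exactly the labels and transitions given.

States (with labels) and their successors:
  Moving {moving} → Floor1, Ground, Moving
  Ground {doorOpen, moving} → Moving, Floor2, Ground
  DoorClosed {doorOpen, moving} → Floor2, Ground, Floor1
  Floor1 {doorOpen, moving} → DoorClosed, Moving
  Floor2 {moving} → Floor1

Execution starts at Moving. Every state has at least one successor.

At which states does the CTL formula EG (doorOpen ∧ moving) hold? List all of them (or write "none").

{Ground, DoorClosed, Floor1}

States satisfying doorOpen ∧ moving: {Ground, DoorClosed, Floor1}.
States satisfying EG (doorOpen ∧ moving): {Ground, DoorClosed, Floor1}.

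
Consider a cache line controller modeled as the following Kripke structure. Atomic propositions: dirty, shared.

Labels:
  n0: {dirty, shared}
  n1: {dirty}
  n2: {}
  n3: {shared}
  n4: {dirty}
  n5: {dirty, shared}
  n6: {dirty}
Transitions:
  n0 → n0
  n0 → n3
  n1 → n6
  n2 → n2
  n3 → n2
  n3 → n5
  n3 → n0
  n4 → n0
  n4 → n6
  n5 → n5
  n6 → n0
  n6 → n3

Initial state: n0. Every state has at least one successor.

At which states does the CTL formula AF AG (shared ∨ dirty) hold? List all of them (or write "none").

{n5}

States satisfying AG (shared ∨ dirty): {n5}.
States satisfying AF AG (shared ∨ dirty): {n5}.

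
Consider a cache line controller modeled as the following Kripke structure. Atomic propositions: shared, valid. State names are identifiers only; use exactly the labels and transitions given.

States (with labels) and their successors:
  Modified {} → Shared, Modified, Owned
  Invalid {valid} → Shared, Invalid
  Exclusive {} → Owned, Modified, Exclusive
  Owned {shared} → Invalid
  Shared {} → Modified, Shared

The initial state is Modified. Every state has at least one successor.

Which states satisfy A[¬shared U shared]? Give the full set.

States satisfying ¬shared: {Modified, Invalid, Exclusive, Shared}.
States satisfying shared: {Owned}.
States satisfying A[¬shared U shared]: {Owned}.

{Owned}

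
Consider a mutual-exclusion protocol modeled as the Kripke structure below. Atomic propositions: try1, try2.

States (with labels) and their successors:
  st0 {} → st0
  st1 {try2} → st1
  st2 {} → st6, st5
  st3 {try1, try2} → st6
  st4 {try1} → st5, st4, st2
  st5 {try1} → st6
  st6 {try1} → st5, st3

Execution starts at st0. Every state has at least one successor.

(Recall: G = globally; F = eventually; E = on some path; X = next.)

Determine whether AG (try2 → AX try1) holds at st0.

States satisfying try2 → AX try1: {st0, st2, st3, st4, st5, st6}.
States satisfying AG (try2 → AX try1): {st0, st2, st3, st4, st5, st6}.
Every state reachable from st0 satisfies try2 → AX try1.
st0 ∈ Sat(AG (try2 → AX try1)).

Satisfied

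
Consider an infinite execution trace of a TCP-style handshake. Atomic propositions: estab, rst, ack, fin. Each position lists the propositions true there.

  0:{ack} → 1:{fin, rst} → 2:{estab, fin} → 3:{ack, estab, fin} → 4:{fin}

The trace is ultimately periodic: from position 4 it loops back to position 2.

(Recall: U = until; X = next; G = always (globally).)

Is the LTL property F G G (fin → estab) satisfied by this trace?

G G (fin → estab) is false at every position 0..4, so it never becomes true and F G G (fin → estab) fails.

No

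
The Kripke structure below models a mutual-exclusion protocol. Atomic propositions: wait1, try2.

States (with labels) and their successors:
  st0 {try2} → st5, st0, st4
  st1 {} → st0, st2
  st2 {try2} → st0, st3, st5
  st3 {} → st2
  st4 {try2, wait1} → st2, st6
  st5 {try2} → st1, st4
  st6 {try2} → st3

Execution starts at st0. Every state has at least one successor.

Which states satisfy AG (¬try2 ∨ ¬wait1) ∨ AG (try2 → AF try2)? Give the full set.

States satisfying ¬try2 ∨ ¬wait1: {st0, st1, st2, st3, st5, st6}.
States satisfying AG (¬try2 ∨ ¬wait1): ∅.
States satisfying try2 → AF try2: {st0, st1, st2, st3, st4, st5, st6}.
States satisfying AG (try2 → AF try2): {st0, st1, st2, st3, st4, st5, st6}.
States satisfying AG (¬try2 ∨ ¬wait1) ∨ AG (try2 → AF try2): {st0, st1, st2, st3, st4, st5, st6}.

{st0, st1, st2, st3, st4, st5, st6}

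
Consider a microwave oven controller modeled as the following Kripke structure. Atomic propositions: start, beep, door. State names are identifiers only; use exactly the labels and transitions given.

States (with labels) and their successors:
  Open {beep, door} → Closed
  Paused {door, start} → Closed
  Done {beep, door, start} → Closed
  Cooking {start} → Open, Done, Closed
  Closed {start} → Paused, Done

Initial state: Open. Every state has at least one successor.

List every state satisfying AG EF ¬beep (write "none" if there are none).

States satisfying EF ¬beep: {Open, Paused, Done, Cooking, Closed}.
States satisfying AG EF ¬beep: {Open, Paused, Done, Cooking, Closed}.

{Open, Paused, Done, Cooking, Closed}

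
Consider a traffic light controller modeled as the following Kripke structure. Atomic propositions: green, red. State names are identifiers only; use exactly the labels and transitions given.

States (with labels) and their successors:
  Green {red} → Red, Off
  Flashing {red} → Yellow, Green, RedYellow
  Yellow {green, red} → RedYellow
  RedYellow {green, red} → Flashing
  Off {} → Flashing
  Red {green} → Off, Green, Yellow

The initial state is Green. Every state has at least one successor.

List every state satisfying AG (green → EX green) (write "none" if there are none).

none

States satisfying green → EX green: {Green, Flashing, Yellow, Off, Red}.
States satisfying AG (green → EX green): ∅.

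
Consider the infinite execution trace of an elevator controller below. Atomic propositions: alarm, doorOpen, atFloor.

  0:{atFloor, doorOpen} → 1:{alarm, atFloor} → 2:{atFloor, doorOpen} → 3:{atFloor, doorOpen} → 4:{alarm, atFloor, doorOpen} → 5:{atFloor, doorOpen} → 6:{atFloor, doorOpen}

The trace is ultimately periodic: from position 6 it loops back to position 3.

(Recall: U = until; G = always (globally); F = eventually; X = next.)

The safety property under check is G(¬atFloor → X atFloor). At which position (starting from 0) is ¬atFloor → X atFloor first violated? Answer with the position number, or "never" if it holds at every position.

never

¬atFloor → X atFloor holds at every position 0..6, and those are all the positions the trace ever visits, so the invariant G(¬atFloor → X atFloor) is never violated.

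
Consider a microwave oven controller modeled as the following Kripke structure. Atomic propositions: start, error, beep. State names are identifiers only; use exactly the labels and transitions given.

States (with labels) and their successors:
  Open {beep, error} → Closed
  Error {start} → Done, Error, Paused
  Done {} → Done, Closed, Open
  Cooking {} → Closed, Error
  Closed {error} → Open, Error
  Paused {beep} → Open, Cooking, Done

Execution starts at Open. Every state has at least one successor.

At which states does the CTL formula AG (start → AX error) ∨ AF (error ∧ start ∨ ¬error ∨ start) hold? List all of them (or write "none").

States satisfying start → AX error: {Open, Done, Cooking, Closed, Paused}.
States satisfying AG (start → AX error): ∅.
States satisfying error ∧ start ∨ ¬error ∨ start: {Error, Done, Cooking, Paused}.
States satisfying AF (error ∧ start ∨ ¬error ∨ start): {Error, Done, Cooking, Paused}.
States satisfying AG (start → AX error) ∨ AF (error ∧ start ∨ ¬error ∨ start): {Error, Done, Cooking, Paused}.

{Error, Done, Cooking, Paused}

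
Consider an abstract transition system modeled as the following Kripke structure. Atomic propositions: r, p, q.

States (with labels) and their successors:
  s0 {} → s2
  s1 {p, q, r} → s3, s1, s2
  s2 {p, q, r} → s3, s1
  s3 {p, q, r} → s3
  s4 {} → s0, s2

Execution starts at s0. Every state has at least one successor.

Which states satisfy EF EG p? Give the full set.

{s0, s1, s2, s3, s4}

States satisfying EG p: {s1, s2, s3}.
States satisfying EF EG p: {s0, s1, s2, s3, s4}.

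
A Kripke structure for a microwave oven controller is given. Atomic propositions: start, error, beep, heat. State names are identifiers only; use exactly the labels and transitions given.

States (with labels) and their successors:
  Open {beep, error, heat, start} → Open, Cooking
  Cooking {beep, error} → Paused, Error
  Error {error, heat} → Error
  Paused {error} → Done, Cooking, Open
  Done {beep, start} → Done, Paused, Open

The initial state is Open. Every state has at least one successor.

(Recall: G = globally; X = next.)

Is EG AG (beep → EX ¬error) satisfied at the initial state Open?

No

States satisfying AG (beep → EX ¬error): {Error}.
States satisfying EG AG (beep → EX ¬error): {Error}.
No suitable path/successor from Open witnesses the formula.
Open ∉ Sat(EG AG (beep → EX ¬error)).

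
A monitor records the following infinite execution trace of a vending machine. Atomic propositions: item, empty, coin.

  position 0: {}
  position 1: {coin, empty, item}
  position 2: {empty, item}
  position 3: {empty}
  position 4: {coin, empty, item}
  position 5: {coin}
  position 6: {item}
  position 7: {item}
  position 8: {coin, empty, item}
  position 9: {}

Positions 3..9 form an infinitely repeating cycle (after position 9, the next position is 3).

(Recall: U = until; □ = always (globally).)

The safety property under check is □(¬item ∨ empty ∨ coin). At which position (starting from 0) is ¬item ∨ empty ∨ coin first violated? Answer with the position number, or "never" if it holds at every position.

Check ¬item ∨ empty ∨ coin at each position in order: 0 ✓, 1 ✓, 2 ✓, 3 ✓, 4 ✓, 5 ✓.
At position 6 the labels are {item}, so ¬item ∨ empty ∨ coin is false there. This is the first violation.

6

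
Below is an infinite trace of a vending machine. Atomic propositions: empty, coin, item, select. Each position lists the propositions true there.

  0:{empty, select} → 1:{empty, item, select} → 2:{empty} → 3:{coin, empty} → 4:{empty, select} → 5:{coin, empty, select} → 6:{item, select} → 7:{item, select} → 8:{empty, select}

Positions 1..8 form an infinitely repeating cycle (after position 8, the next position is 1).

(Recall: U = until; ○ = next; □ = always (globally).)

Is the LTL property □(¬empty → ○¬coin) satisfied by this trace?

Holds

¬empty → ○¬coin holds at every position 0..8, and those are all positions ever visited, so □(¬empty → ○¬coin) holds.
Positions where ¬empty holds: 6, 7.
Check ○¬coin at each: 6→ok, 7→ok.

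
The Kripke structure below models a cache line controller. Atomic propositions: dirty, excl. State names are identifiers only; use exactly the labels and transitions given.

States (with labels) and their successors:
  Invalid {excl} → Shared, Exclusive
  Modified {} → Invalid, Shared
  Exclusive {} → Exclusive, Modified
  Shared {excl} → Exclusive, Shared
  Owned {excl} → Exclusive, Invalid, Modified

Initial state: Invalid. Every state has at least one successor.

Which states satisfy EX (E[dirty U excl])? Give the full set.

{Invalid, Modified, Shared, Owned}

States satisfying E[dirty U excl]: {Invalid, Shared, Owned}.
States satisfying EX (E[dirty U excl]): {Invalid, Modified, Shared, Owned}.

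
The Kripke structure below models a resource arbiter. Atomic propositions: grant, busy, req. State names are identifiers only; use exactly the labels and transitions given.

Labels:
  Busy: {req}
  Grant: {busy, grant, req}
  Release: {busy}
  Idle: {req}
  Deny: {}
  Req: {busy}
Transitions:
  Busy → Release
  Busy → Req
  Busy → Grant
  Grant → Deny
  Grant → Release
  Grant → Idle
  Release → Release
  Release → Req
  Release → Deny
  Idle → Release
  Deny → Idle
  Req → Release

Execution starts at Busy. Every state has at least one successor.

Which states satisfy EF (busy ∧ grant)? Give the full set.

{Busy, Grant}

States satisfying busy ∧ grant: {Grant}.
States satisfying EF (busy ∧ grant): {Busy, Grant}.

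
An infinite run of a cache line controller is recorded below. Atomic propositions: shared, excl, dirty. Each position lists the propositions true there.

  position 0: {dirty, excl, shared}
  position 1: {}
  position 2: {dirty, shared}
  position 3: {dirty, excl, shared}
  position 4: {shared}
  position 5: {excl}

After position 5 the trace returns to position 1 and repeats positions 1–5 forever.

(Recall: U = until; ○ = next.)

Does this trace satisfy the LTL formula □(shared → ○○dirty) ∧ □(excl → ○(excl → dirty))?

Violated

shared → ○○dirty must hold at every position from 0 onward. It fails at position 2, so □(shared → ○○dirty) is false.
Positions where shared holds: 0, 2, 3, 4.
Check ○○dirty at each: 0→ok, 2→fails, 3→fails, 4→fails.
excl → ○(excl → dirty) holds at every position 0..5, and those are all positions ever visited, so □(excl → ○(excl → dirty)) holds.
Positions where excl holds: 0, 3, 5.
Check ○(excl → dirty) at each: 0→ok, 3→ok, 5→ok.
At position 0: □(shared → ○○dirty) is false; □(excl → ○(excl → dirty)) is true; so □(shared → ○○dirty) ∧ □(excl → ○(excl → dirty)) is false.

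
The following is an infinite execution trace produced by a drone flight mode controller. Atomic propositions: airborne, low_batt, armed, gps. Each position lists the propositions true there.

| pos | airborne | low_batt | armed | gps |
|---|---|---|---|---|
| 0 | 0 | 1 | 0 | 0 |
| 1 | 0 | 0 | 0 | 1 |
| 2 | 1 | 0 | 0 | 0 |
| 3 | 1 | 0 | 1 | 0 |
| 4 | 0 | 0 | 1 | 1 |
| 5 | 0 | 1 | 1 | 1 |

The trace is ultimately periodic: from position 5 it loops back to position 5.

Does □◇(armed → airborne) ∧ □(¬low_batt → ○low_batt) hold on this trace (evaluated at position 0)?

Does not hold

◇(armed → airborne) must hold at every position from 0 onward. It fails at position 4, so □◇(armed → airborne) is false.
¬low_batt → ○low_batt must hold at every position from 0 onward. It fails at position 1, so □(¬low_batt → ○low_batt) is false.
Positions where ¬low_batt holds: 1, 2, 3, 4.
Check ○low_batt at each: 1→fails, 2→fails, 3→fails, 4→ok.
At position 0: □◇(armed → airborne) is false; □(¬low_batt → ○low_batt) is false; so □◇(armed → airborne) ∧ □(¬low_batt → ○low_batt) is false.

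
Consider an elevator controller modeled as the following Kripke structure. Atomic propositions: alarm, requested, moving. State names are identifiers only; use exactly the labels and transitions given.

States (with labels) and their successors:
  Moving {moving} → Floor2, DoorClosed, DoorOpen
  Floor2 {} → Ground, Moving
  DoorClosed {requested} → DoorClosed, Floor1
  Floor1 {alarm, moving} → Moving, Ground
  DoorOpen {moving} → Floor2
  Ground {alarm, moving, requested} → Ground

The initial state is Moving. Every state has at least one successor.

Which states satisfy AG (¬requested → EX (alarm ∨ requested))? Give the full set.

States satisfying ¬requested → EX (alarm ∨ requested): {Moving, Floor2, DoorClosed, Floor1, Ground}.
States satisfying AG (¬requested → EX (alarm ∨ requested)): {Ground}.

{Ground}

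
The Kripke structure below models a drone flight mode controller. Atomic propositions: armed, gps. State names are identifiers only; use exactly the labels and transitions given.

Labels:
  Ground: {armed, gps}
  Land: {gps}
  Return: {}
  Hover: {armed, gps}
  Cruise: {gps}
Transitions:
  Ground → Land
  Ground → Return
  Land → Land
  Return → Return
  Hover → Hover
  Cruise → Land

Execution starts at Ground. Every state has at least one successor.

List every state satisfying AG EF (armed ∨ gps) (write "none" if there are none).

{Land, Hover, Cruise}

States satisfying EF (armed ∨ gps): {Ground, Land, Hover, Cruise}.
States satisfying AG EF (armed ∨ gps): {Land, Hover, Cruise}.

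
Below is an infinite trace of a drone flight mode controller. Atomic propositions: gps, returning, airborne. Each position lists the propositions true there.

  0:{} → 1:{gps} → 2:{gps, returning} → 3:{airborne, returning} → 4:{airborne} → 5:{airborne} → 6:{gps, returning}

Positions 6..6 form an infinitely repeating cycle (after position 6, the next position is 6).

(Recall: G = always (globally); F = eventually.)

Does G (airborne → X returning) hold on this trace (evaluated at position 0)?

airborne → X returning must hold at every position from 0 onward. It fails at position 3, so G (airborne → X returning) is false.
Positions where airborne holds: 3, 4, 5.
Check X returning at each: 3→fails, 4→fails, 5→ok.

Does not hold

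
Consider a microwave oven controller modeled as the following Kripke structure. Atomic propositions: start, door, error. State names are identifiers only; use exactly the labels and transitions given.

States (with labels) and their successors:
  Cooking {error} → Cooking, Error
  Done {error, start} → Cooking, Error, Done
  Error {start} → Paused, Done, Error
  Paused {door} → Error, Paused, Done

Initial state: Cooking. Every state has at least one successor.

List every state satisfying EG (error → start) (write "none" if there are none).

States satisfying error → start: {Done, Error, Paused}.
States satisfying EG (error → start): {Done, Error, Paused}.

{Done, Error, Paused}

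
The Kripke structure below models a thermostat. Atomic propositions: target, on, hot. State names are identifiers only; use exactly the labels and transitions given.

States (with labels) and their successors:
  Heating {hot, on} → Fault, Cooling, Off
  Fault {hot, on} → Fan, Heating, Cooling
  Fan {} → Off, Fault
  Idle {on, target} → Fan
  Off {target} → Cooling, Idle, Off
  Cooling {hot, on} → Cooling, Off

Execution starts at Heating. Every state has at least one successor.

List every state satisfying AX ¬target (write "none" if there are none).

{Fault, Idle}

States satisfying ¬target: {Heating, Fault, Fan, Cooling}.
States satisfying AX ¬target: {Fault, Idle}.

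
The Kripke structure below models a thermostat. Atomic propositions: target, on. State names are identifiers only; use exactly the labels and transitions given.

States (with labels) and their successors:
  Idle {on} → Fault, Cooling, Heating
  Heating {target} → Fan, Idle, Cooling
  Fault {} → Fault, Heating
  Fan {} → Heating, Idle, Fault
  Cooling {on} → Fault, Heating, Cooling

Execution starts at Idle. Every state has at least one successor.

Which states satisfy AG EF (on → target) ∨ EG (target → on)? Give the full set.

States satisfying EF (on → target): {Idle, Heating, Fault, Fan, Cooling}.
States satisfying AG EF (on → target): {Idle, Heating, Fault, Fan, Cooling}.
States satisfying target → on: {Idle, Fault, Fan, Cooling}.
States satisfying EG (target → on): {Idle, Fault, Fan, Cooling}.
States satisfying AG EF (on → target) ∨ EG (target → on): {Idle, Heating, Fault, Fan, Cooling}.

{Idle, Heating, Fault, Fan, Cooling}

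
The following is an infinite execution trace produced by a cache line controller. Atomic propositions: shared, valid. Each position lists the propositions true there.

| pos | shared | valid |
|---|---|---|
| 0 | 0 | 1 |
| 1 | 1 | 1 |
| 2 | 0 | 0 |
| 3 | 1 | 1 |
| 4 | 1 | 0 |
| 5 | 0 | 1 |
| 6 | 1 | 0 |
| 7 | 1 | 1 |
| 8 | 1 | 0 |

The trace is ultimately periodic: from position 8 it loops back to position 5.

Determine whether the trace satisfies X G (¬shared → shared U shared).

Violated

The position after 0 is 1; G (¬shared → shared U shared) is false there.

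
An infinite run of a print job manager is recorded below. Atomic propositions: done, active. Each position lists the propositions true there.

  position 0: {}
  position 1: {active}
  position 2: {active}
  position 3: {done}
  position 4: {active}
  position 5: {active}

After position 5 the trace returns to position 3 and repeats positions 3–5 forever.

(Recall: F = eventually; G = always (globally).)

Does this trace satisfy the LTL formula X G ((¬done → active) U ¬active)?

The position after 0 is 1; G ((¬done → active) U ¬active) is true there.

Satisfied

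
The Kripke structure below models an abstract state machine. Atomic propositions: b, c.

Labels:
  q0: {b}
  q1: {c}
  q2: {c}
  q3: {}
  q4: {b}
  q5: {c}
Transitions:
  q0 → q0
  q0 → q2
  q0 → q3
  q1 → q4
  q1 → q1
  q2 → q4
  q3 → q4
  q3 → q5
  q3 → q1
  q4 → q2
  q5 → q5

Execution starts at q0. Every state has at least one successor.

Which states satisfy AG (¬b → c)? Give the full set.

{q1, q2, q4, q5}

States satisfying ¬b → c: {q0, q1, q2, q4, q5}.
States satisfying AG (¬b → c): {q1, q2, q4, q5}.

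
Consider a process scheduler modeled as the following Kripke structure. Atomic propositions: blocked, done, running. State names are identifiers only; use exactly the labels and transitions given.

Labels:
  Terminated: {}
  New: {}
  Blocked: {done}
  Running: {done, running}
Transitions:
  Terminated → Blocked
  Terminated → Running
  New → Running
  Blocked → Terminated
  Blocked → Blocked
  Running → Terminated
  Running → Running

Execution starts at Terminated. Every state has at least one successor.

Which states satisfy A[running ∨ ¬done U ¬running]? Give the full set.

{Terminated, New, Blocked}

States satisfying running ∨ ¬done: {Terminated, New, Running}.
States satisfying ¬running: {Terminated, New, Blocked}.
States satisfying A[running ∨ ¬done U ¬running]: {Terminated, New, Blocked}.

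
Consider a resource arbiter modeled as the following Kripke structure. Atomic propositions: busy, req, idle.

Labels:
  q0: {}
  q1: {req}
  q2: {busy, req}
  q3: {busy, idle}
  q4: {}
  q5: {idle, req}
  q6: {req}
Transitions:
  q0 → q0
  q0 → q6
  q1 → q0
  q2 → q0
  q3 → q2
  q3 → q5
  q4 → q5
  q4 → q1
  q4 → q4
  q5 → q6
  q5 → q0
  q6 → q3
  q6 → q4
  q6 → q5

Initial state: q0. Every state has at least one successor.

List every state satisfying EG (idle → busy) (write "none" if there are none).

{q0, q1, q2, q3, q4, q6}

States satisfying idle → busy: {q0, q1, q2, q3, q4, q6}.
States satisfying EG (idle → busy): {q0, q1, q2, q3, q4, q6}.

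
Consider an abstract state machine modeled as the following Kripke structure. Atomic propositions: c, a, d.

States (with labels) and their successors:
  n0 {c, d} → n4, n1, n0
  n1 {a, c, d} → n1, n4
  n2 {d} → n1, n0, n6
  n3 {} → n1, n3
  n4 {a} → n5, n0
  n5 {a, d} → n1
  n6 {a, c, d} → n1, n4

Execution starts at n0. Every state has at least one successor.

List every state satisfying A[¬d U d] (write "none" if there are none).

States satisfying ¬d: {n3, n4}.
States satisfying d: {n0, n1, n2, n5, n6}.
States satisfying A[¬d U d]: {n0, n1, n2, n4, n5, n6}.

{n0, n1, n2, n4, n5, n6}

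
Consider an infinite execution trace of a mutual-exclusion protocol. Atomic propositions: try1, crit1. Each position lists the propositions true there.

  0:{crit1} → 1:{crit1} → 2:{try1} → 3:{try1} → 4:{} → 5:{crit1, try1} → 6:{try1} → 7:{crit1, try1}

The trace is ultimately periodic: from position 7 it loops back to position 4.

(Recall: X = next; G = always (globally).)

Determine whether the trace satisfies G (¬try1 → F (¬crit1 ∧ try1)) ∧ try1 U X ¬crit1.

¬try1 → F (¬crit1 ∧ try1) holds at every position 0..7, and those are all positions ever visited, so G (¬try1 → F (¬crit1 ∧ try1)) holds.
Positions where ¬try1 holds: 0, 1, 4.
Check F (¬crit1 ∧ try1) at each: 0→ok, 1→ok, 4→ok.
Walking from position 0: at position 0, X ¬crit1 has not yet held and try1 fails, so try1 U X ¬crit1 is false.
At position 0: G (¬try1 → F (¬crit1 ∧ try1)) is true; try1 U X ¬crit1 is false; so G (¬try1 → F (¬crit1 ∧ try1)) ∧ try1 U X ¬crit1 is false.

No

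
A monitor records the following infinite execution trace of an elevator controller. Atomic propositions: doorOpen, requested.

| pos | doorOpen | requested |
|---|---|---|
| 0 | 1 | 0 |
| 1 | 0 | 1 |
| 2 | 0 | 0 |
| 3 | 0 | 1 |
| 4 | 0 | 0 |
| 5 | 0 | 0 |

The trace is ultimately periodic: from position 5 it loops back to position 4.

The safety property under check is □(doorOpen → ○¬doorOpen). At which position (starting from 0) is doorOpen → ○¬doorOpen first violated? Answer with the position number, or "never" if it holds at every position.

doorOpen → ○¬doorOpen holds at every position 0..5, and those are all the positions the trace ever visits, so the invariant □(doorOpen → ○¬doorOpen) is never violated.

never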